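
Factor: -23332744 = -1*2^3*61^1*137^1*349^1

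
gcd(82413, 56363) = 1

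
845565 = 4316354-3470789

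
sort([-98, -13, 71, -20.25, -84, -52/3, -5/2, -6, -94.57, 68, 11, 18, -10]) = [-98, -94.57, -84, -20.25, -52/3, -13, -10, -6, -5/2, 11, 18, 68, 71]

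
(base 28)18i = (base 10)1026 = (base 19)2g0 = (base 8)2002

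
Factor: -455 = -1*5^1*7^1*13^1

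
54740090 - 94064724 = -39324634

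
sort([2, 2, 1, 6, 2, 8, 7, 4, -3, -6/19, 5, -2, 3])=[-3, -2, -6/19, 1, 2, 2, 2, 3, 4, 5, 6, 7, 8]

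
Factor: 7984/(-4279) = -1 * 2^4 * 11^(-1) * 389^(-1) * 499^1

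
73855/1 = 73855 = 73855.00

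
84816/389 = 218 + 14/389 ≈ 218.04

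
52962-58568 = -5606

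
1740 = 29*60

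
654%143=82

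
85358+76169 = 161527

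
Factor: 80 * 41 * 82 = 2^5 * 5^1 * 41^2 = 268960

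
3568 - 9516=-5948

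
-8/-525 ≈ 0.0152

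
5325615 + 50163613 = 55489228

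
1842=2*921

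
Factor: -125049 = -1 * 3^1 * 73^1 * 571^1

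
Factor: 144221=7^1 * 11^1 * 1873^1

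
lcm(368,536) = 24656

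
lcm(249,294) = 24402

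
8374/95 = 88 + 14/95 ≈ 88.15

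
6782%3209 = 364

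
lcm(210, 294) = 1470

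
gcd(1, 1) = 1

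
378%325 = 53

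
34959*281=9823479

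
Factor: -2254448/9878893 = -1*2^4*7^1*20129^1*9878893^ (-1)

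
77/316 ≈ 0.244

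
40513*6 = 243078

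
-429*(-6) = 2574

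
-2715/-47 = 57+36/47 ≈ 57.77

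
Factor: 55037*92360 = 2^3*5^1*47^1*1171^1*2309^1 = 5083217320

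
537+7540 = 8077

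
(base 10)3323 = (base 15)eb8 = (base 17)b88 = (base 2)110011111011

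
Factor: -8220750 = -1*2^1*3^1*5^3*97^1*113^1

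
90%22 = 2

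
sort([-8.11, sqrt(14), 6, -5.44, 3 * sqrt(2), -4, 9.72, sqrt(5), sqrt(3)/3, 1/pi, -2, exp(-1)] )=[-8.11, -5.44, -4, -2, 1/pi, exp(-1), sqrt(3)/3, sqrt(5), sqrt(14), 3 * sqrt(2), 6, 9.72] 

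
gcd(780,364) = 52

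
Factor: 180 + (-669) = -1*3^1*163^1 = -489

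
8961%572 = 381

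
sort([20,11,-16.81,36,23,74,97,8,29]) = [-16.81,8,11,20,23,29,36,74,97]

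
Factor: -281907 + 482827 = 2^3*5^1*5023^1 = 200920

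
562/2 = 281 = 281.00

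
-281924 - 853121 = -1135045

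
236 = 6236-6000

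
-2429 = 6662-9091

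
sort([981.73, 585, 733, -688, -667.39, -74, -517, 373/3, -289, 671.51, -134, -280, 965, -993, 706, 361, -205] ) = [-993, -688, -667.39, -517, -289, -280, -205, -134, -74, 373/3, 361, 585, 671.51, 706, 733, 965, 981.73] 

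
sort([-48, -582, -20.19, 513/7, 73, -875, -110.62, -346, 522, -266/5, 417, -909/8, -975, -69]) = [-975, -875, -582, -346, -909/8, -110.62, -69, -266/5, -48, -20.19, 73, 513/7, 417, 522]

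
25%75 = 25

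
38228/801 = 47 + 581/801 ≈ 47.73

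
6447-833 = 5614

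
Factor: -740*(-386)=2^3*5^1*37^1*193^1=285640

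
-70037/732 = -95-497/732 ≈ -95.68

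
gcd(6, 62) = 2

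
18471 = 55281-36810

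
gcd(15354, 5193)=9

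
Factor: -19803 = -1*3^1*7^1*23^1*41^1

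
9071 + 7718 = 16789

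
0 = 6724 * 0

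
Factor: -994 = -1*2^1*7^1*71^1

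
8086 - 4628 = 3458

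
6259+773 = 7032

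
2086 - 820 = 1266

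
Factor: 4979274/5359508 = 2^(-1)*3^1*7^(-1)*11^(-1)*47^1*17401^(-1)*17657^1 = 2489637/2679754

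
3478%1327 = 824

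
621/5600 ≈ 0.111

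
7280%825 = 680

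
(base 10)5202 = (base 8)12122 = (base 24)90i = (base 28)6hm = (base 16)1452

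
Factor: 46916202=2^1*3^1*797^1*9811^1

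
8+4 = 12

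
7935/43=184 + 23/43 ≈ 184.53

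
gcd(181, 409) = 1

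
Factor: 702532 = 2^2*175633^1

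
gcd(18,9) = 9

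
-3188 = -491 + -2697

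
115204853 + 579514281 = 694719134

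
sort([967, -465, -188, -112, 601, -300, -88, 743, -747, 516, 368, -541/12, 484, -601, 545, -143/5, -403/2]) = [-747, -601, -465, -300, -403/2, -188, -112, -88, -541/12, -143/5, 368, 484, 516, 545, 601, 743, 967]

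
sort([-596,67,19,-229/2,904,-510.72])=[-596,-510.72,-229/2,19,67,904]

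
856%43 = 39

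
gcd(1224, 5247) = 9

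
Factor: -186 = -1 * 2^1 * 3^1 * 31^1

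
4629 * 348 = 1610892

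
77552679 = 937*82767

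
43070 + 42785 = 85855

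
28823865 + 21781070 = 50604935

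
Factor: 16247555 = 5^1*1223^1*2657^1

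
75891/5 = 15178 + 1/5 = 15178.20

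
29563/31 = 953 + 20/31 ≈ 953.65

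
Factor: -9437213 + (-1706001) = -1*2^1*5571607^1 = -11143214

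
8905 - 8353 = 552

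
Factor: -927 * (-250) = 2^1 * 3^2 * 5^3 * 103^1 = 231750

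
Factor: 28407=3^1*17^1*557^1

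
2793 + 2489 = 5282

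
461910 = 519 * 890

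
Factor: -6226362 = -1*2^1*3^3*115303^1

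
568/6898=284/3449 ≈ 0.0823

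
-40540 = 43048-83588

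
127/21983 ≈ 0.00578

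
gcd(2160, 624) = 48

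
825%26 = 19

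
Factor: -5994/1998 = -1 * 3^1 = -3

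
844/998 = 422/499 ≈ 0.846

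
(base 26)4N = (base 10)127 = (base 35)3M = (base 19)6D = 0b1111111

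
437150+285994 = 723144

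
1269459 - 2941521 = -1672062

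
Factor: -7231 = -1 * 7^1 * 1033^1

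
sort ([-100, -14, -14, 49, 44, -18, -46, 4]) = [-100, -46, -18, -14, -14, 4, 44, 49]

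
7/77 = 1/11 ≈ 0.0909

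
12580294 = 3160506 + 9419788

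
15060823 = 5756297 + 9304526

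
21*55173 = 1158633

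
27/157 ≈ 0.172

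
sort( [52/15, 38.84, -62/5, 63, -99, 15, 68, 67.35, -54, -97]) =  [-99, -97, -54, -62/5, 52/15, 15, 38.84, 63, 67.35, 68]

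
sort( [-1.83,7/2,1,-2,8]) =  [-2,-1.83,1,7/2,8]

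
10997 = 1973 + 9024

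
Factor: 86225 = 5^2*3449^1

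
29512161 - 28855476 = 656685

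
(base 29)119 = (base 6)4023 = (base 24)1cf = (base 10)879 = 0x36f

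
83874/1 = 83874 = 83874.00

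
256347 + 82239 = 338586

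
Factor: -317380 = -1*2^2*5^1*7^1*2267^1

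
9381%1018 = 219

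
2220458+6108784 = 8329242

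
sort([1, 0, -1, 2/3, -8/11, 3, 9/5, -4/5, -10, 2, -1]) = [-10, -1, -1, -4/5, -8/11, 0, 2/3, 1, 9/5, 2, 3]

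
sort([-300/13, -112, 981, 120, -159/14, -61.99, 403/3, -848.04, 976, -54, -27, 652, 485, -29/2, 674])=[-848.04, -112, -61.99, -54, -27, -300/13, -29/2, -159/14, 120, 403/3, 485, 652, 674, 976, 981]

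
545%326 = 219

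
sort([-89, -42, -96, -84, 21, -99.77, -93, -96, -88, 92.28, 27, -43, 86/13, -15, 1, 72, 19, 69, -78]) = [-99.77, -96, -96, -93, -89, -88, -84, -78, -43, -42, -15, 1, 86/13, 19, 21, 27, 69, 72, 92.28]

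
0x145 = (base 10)325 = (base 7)643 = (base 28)bh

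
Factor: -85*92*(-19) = 2^2*5^1*17^1*19^1*23^1 = 148580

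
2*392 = 784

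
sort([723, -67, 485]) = [-67, 485, 723]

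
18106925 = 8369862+9737063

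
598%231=136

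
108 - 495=-387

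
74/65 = 1 + 9/65 ≈ 1.14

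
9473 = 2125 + 7348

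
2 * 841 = 1682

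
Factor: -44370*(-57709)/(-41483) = -1*2^1*3^2*5^1*13^(-1)*17^1*29^1*3191^(-1)*57709^1 = -2560548330/41483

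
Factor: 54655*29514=2^1*3^1*5^1*17^1*643^1*4919^1=1613087670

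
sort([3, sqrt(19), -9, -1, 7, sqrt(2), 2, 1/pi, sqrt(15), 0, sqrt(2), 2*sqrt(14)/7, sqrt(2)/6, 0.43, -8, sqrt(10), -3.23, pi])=[-9, -8, -3.23, -1, 0, sqrt(2)/6, 1/pi, 0.43, 2*sqrt(14)/7, sqrt(2), sqrt(2), 2, 3, pi, sqrt(10), sqrt(15), sqrt(19), 7]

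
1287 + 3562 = 4849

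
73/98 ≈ 0.745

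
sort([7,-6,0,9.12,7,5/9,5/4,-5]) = [-6,-5,0,5/9,5/4,7,7,9.12]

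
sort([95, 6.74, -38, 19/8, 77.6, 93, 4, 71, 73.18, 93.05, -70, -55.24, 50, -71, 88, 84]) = [-71, -70, -55.24, -38, 19/8, 4, 6.74, 50, 71, 73.18, 77.6, 84, 88, 93, 93.05, 95]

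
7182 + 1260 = 8442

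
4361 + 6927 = 11288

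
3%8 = 3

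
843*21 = 17703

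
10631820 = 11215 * 948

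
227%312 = 227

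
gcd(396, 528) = 132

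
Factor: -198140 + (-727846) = -1 * 2^1 * 3^1 * 157^1 * 983^1 = -925986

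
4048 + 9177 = 13225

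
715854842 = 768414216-52559374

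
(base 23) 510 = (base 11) 2006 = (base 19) 778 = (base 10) 2668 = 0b101001101100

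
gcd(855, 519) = 3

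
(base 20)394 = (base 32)1b8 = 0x568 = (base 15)624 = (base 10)1384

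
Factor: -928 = -1 * 2^5 * 29^1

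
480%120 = 0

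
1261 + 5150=6411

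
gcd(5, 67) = 1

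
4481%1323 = 512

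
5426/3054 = 1 + 1186/1527 ≈ 1.78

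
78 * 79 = 6162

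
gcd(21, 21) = 21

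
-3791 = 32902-36693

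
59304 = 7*8472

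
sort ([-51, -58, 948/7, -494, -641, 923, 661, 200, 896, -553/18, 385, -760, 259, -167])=[-760, -641, -494, -167, -58, -51, -553/18, 948/7, 200, 259, 385, 661, 896, 923]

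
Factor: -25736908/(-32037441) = 2^2 * 3^(-1) * 23^2 * 41^(-1) * 12163^1 * 260467^(-1)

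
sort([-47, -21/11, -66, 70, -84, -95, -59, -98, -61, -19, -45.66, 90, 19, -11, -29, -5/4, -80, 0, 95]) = [-98, -95, -84, -80, -66, -61, -59, -47, -45.66, -29, -19, -11, -21/11, -5/4, 0, 19, 70, 90, 95]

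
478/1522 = 239/761 ≈ 0.314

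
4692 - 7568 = -2876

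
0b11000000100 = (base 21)3a7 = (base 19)451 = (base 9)2101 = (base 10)1540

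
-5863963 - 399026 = -6262989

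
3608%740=648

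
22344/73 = 306+6/73 ≈ 306.08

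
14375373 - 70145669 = -55770296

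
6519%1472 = 631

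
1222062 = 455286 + 766776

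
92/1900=23/475 ≈ 0.0484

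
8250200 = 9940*830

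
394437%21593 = 5763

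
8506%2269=1699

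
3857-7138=-3281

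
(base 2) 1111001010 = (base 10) 970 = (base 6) 4254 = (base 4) 33022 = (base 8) 1712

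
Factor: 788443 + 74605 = 2^3*107881^1 = 863048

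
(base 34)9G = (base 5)2242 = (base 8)502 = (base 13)1BA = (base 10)322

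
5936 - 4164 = 1772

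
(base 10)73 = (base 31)2b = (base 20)3d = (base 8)111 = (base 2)1001001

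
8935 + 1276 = 10211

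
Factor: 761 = 761^1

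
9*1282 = 11538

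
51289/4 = 12822 + 1/4 = 12822.25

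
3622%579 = 148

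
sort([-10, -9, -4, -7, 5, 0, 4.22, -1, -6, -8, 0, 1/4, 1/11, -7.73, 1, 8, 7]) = [-10, -9, -8, -7.73, -7, -6, -4, -1, 0, 0, 1/11, 1/4, 1, 4.22, 5, 7, 8]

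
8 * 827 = 6616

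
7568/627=12 + 4/57 ≈ 12.07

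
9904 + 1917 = 11821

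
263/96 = 2 + 71/96 ≈ 2.74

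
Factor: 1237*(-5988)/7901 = -1*2^2*3^1*499^1*1237^1*7901^(-1) = -7407156/7901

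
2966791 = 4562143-1595352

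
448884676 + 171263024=620147700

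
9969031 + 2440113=12409144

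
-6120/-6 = 1020 = 1020.00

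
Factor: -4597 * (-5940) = 2^2 * 3^3 * 5^1 * 11^1 * 4597^1 = 27306180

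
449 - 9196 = -8747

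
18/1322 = 9/661 ≈ 0.0136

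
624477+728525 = 1353002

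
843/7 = 120+3/7 ≈ 120.43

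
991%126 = 109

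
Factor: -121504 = -1*2^5*3797^1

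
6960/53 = 131+17/53 ≈ 131.32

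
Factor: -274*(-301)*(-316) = -1*2^3*7^1*43^1*79^1*137^1 = -26061784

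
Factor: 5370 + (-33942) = -1*2^2*3^1*2381^1 = -28572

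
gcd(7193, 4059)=1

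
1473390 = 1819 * 810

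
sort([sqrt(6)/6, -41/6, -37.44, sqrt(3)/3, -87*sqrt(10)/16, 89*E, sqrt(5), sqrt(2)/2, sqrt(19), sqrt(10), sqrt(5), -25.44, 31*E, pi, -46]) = [-46, -37.44, -25.44, -87*sqrt(10)/16, -41/6, sqrt(6)/6, sqrt(3)/3, sqrt(2)/2, sqrt(5), sqrt(5), pi, sqrt(10), sqrt(19), 31*E, 89*E]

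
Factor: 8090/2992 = 2^(-3)*5^1*11^(-1)*17^(-1)*809^1 = 4045/1496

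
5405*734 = 3967270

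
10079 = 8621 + 1458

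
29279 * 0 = 0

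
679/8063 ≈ 0.0842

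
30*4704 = 141120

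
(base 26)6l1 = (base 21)a94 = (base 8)10773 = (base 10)4603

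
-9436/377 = -25-11/377 ≈ -25.03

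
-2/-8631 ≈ 0.000232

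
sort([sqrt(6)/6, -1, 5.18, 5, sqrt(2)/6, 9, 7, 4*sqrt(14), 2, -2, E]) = [-2, -1, sqrt(2)/6, sqrt(6)/6, 2, E, 5, 5.18, 7, 9, 4*sqrt(14)]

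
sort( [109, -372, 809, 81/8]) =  [-372, 81/8, 109, 809]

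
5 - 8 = -3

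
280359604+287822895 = 568182499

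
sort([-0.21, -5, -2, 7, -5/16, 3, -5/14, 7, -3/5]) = [-5, -2, -3/5, -5/14, -5/16, -0.21, 3, 7, 7]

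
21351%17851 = 3500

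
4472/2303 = 1 + 2169/2303 ≈ 1.94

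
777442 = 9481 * 82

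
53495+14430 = 67925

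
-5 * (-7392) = 36960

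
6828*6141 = 41930748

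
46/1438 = 23/719 ≈ 0.0320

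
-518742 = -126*4117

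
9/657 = 1/73 ≈ 0.0137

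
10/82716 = 5/41358 ≈ 0.000121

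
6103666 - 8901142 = -2797476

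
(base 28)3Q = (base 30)3K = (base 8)156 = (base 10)110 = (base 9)132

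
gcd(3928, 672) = 8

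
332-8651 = -8319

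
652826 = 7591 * 86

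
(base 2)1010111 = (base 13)69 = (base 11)7a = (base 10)87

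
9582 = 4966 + 4616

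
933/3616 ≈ 0.258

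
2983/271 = 11+2/271 ≈ 11.01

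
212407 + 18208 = 230615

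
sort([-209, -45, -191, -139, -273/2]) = [-209, -191, -139, -273/2, -45]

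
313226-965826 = -652600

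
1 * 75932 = 75932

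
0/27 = 0 = 0.00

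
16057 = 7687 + 8370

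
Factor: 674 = 2^1 * 337^1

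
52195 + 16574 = 68769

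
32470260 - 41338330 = -8868070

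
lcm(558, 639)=39618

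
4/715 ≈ 0.00559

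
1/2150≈0.000465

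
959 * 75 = 71925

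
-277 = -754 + 477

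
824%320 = 184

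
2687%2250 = 437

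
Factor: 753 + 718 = 1471^1 = 1471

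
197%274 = 197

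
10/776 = 5/388 ≈ 0.0129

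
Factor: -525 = -1 * 3^1 * 5^2 * 7^1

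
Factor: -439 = -1*439^1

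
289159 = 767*377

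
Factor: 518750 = 2^1*5^5*83^1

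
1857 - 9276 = -7419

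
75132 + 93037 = 168169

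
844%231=151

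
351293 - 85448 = 265845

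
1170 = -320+1490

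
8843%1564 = 1023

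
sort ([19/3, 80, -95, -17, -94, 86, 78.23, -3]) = [-95, -94, -17, -3, 19/3, 78.23, 80, 86]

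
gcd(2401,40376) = 49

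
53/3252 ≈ 0.0163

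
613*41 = 25133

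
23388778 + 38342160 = 61730938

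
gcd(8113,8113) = 8113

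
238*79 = 18802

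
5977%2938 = 101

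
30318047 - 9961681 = 20356366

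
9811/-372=-26 - 139/372 ≈ -26.37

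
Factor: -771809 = -1*771809^1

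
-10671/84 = -127 - 1/28 ≈ -127.04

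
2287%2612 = 2287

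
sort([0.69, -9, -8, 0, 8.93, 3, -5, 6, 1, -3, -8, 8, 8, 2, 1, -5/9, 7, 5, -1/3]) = [-9, -8, -8, -5, -3, -5/9, -1/3, 0, 0.69, 1, 1, 2, 3, 5, 6, 7, 8, 8, 8.93]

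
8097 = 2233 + 5864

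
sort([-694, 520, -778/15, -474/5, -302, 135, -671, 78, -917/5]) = [-694, -671, -302, -917/5, -474/5, -778/15, 78, 135, 520]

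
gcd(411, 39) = 3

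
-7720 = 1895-9615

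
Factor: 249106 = 2^1 * 11^1 * 13^2 * 67^1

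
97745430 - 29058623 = 68686807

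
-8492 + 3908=-4584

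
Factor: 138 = 2^1*3^1*23^1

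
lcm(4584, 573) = 4584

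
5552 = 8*694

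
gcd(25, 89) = 1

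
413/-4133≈-0.0999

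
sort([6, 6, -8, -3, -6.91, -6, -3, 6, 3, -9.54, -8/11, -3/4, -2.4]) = [-9.54, -8, -6.91, -6, -3, -3, -2.4, -3/4, -8/11, 3, 6, 6, 6]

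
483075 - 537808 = -54733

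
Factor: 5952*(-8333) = -1*2^6*3^1*13^1*31^1*641^1 = -49598016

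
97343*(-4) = -389372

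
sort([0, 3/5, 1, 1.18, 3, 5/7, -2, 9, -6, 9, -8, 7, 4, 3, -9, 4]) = [-9, -8, -6, -2, 0, 3/5, 5/7, 1, 1.18, 3, 3, 4, 4, 7, 9, 9]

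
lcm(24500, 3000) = 147000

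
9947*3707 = 36873529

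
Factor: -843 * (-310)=2^1 * 3^1 * 5^1 * 31^1 * 281^1=261330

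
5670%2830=10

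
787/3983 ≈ 0.198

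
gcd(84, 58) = 2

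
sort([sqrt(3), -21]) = [-21, sqrt(3)]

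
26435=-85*(-311)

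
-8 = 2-10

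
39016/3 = 13005+1/3 ≈ 13005.33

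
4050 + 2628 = 6678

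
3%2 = 1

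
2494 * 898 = 2239612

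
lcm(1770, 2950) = 8850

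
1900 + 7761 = 9661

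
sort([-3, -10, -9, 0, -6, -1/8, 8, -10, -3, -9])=[-10, -10, -9, -9, -6, -3, -3, -1/8, 0, 8]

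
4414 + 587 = 5001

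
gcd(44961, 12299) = 7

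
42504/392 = 759/7 ≈ 108.43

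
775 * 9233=7155575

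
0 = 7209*0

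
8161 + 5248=13409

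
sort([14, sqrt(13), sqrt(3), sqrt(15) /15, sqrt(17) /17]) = [sqrt(17) /17, sqrt(15) /15, sqrt(3), sqrt(13), 14]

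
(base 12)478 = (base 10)668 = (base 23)161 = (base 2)1010011100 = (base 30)m8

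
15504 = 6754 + 8750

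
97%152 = 97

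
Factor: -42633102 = -1 * 2^1 * 3^1 * 37^1 * 181^1 * 1061^1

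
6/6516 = 1/1086 ≈ 0.000921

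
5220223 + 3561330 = 8781553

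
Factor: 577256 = 2^3 * 59^1 * 1223^1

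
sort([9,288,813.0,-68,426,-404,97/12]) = [-404,-68,97/12,9,288,426,813.0]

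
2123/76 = 27 + 71/76 ≈ 27.93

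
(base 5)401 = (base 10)101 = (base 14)73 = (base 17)5g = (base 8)145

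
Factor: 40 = 2^3*5^1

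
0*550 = 0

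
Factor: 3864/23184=2^ (-1) * 3^ (-1)=1/6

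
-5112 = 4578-9690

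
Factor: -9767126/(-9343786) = 67^1 * 72889^1 * 4671893^(-1) = 4883563/4671893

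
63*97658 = 6152454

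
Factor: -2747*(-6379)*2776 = 2^3*41^1*67^1*347^1*6379^1 = 48644161688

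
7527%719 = 337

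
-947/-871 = 1 + 76/871 ≈ 1.09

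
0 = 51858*0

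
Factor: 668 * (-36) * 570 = -1 * 2^5 * 3^3 * 5^1 * 19^1 * 167^1 = -13707360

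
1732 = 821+911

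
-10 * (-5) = 50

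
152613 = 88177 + 64436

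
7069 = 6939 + 130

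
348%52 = 36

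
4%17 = 4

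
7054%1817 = 1603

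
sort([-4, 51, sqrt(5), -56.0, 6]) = [-56.0, -4, sqrt(5), 6, 51]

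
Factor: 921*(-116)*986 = -1*2^3*3^1*17^1*29^2*307^1 = -105340296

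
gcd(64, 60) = 4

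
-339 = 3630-3969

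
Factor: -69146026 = -1*2^1*53^1*652321^1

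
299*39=11661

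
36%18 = 0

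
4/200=1/50=0.02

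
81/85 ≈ 0.953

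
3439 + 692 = 4131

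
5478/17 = 322 + 4/17 ≈ 322.24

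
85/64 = 1 + 21/64 ≈ 1.33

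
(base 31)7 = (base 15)7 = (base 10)7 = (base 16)7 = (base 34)7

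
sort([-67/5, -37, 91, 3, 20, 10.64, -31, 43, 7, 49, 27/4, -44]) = [-44, -37, -31, -67/5, 3, 27/4, 7, 10.64, 20, 43, 49, 91]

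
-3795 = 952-4747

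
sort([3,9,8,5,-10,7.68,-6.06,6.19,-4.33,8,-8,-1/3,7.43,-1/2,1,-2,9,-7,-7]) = [-10,-8,-7,-7,-6.06,-4.33,-2,-1/2,-1/3,1,3,5,6.19,7.43,7.68,8,8,9,9]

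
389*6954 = 2705106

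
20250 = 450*45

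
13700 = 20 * 685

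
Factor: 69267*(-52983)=-1*3^3*7^1*11^1*29^2*2099^1=-3669973461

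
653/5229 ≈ 0.125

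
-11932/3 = -3977 - 1/3≈-3977.33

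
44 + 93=137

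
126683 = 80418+46265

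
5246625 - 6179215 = -932590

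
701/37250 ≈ 0.0188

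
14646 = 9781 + 4865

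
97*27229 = 2641213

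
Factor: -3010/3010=-1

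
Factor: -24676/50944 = -1 * 2^(-6) * 31^1 = -31/64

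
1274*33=42042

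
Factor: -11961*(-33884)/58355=2^2*3^3*5^(-1)*11^(-1)*43^1*197^1*443^1*1061^(-1)=405286524/58355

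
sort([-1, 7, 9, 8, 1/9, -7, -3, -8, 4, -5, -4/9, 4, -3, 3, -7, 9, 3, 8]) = [-8, -7, -7, -5, -3, -3, -1, -4/9, 1/9, 3, 3, 4, 4, 7, 8, 8, 9, 9]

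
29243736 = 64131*456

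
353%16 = 1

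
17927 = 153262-135335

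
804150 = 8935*90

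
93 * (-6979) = -649047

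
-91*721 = -65611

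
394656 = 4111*96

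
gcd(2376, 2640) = 264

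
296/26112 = 37/3264 ≈ 0.0113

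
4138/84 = 49 + 11/42≈49.26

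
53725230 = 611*87930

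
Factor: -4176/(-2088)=2^1=2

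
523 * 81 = 42363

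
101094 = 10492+90602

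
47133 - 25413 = 21720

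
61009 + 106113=167122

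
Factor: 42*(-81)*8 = -1*2^4*3^5*7^1 = -27216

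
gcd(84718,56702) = 2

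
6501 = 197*33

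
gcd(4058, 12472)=2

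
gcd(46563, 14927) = 11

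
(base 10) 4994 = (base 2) 1001110000010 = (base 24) 8g2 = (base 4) 1032002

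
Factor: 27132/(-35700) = -1*5^(-2)*19^1 = -19/25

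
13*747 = 9711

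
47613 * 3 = 142839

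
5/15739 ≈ 0.000318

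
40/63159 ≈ 0.000633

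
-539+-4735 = -5274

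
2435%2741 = 2435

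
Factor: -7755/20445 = -1*11^1*29^(-1) = -11/29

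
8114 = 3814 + 4300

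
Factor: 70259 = 7^1*10037^1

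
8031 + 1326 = 9357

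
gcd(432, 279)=9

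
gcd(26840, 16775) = 3355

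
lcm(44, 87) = 3828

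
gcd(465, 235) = 5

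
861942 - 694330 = 167612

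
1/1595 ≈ 0.000627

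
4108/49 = 83 + 41/49 ≈ 83.84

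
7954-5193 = 2761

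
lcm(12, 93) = 372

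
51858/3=17286=17286.00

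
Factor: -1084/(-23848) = 2^(-1) * 11^(-1) = 1/22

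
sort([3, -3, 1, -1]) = [-3, -1, 1, 3]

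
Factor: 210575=5^2*8423^1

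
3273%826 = 795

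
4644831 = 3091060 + 1553771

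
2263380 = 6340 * 357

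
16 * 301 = 4816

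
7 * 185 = 1295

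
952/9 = 105 + 7/9≈105.78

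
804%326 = 152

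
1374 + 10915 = 12289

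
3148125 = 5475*575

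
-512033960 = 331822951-843856911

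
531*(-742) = -394002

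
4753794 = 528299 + 4225495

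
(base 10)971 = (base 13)599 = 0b1111001011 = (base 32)ub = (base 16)3cb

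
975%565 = 410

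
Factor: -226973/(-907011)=3^(-3)*7^(-1)*59^1*3847^1*4799^(-1)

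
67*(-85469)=-5726423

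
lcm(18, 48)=144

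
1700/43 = 39 + 23/43≈39.53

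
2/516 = 1/258 ≈ 0.00388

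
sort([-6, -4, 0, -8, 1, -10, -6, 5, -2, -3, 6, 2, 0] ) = [-10, -8, -6, -6, -4, -3, -2, 0, 0, 1, 2, 5, 6] 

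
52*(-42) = -2184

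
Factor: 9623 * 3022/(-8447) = -1 * 2^1 * 1511^1 * 8447^(-1) * 9623^1 = -29080706/8447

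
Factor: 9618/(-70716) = -1 * 2^(-1) * 7^1 * 71^(-1) * 83^(-1) * 229^1 = -1603/11786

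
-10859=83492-94351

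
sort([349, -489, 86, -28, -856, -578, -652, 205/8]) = [-856, -652, -578, -489, -28, 205/8, 86, 349]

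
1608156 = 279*5764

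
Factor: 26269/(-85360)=-1 * 2^(-4) * 5^(-1) * 11^(-1) * 97^(-1) * 109^1 * 241^1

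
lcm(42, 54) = 378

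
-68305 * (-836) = 57102980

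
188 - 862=-674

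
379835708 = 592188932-212353224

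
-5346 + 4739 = -607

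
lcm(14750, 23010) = 575250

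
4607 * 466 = 2146862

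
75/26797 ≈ 0.00280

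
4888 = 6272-1384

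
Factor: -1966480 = -1*2^4*5^1*47^1*523^1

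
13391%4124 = 1019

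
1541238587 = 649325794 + 891912793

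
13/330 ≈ 0.0394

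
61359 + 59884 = 121243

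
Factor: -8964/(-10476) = 83^1 * 97^(-1) = 83/97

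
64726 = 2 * 32363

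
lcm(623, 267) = 1869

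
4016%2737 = 1279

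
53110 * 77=4089470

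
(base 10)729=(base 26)121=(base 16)2d9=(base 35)kt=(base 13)441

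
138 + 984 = 1122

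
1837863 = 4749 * 387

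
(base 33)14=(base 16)25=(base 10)37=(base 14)29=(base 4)211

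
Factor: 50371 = 17^1 * 2963^1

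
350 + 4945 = 5295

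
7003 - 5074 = 1929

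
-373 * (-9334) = 3481582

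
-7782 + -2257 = -10039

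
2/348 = 1/174 ≈ 0.00575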